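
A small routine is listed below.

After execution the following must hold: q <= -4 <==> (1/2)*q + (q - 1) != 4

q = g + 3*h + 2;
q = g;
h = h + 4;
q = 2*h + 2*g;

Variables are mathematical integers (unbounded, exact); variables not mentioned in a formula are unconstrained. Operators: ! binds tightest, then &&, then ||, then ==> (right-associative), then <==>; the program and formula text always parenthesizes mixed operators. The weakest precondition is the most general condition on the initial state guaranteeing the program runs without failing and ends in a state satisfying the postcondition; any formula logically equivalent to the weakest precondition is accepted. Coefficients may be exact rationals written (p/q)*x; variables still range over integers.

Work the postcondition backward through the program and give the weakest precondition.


Working backward. After the program, the postcondition q <= -4 <==> (1/2)*q + (q - 1) != 4 must hold; in canonical form it is q <= -4 <==> (3/2)*q != 5.
Before q := 2*h + 2*g: 2*g + 2*h <= -4 <==> 3*g + 3*h != 5
Before h := h + 4: 2*g + 2*h <= -12 <==> 3*g + 3*h != -7
Before q := g: 2*g + 2*h <= -12 <==> 3*g + 3*h != -7
Before q := g + 3*h + 2: 2*g + 2*h <= -12 <==> 3*g + 3*h != -7
Answer: WP = 2*g + 2*h <= -12 <==> 3*g + 3*h != -7


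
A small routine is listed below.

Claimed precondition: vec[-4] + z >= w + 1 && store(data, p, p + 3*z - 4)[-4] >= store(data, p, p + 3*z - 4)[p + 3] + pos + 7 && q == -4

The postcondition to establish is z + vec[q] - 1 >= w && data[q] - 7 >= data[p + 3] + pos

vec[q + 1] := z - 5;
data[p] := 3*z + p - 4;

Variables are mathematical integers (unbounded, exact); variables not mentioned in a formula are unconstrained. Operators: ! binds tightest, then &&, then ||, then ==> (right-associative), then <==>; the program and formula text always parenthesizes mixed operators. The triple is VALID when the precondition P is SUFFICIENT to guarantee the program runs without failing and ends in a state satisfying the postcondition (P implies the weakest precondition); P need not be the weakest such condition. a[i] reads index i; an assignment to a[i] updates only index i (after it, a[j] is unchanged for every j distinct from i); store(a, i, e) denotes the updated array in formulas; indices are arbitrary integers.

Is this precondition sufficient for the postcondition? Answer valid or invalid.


Working backward. After the program, the postcondition z + vec[q] - 1 >= w && data[q] - 7 >= data[p + 3] + pos must hold; in canonical form it is vec[q] + z >= w + 1 && data[q] >= data[p + 3] + pos + 7.
Before data[p] := 3*z + p - 4: vec[q] + z >= w + 1 && store(data, p, p + 3*z - 4)[q] >= store(data, p, p + 3*z - 4)[p + 3] + pos + 7
Before vec[q + 1] := z - 5: store(vec, q + 1, z - 5)[q] + z >= w + 1 && store(data, p, p + 3*z - 4)[q] >= store(data, p, p + 3*z - 4)[p + 3] + pos + 7
The weakest precondition is store(vec, q + 1, z - 5)[q] + z >= w + 1 && store(data, p, p + 3*z - 4)[q] >= store(data, p, p + 3*z - 4)[p + 3] + pos + 7.
Check whether vec[-4] + z >= w + 1 && store(data, p, p + 3*z - 4)[-4] >= store(data, p, p + 3*z - 4)[p + 3] + pos + 7 && q == -4 implies it.
Every state satisfying the precondition satisfies the weakest precondition: the implication holds.
Answer: valid


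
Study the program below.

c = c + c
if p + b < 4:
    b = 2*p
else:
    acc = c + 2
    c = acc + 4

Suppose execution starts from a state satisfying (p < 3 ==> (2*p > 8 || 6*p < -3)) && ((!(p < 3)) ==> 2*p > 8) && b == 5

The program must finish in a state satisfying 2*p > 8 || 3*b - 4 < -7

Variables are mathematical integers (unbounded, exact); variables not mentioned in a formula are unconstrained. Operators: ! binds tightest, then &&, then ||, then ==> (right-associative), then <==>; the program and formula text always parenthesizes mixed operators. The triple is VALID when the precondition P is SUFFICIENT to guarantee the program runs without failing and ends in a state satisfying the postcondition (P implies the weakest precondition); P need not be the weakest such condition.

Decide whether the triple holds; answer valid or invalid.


Working backward. After the program, the postcondition 2*p > 8 || 3*b - 4 < -7 must hold; in canonical form it is 2*p > 8 || 3*b < -3.
Then branch requires 2*p > 8 || 6*p < -3; else branch requires 2*p > 8 || 3*b < -3.
Before the if: (b + p < 4 ==> (2*p > 8 || 6*p < -3)) && ((!(b + p < 4)) ==> (2*p > 8 || 3*b < -3))
Before c := c + c: (b + p < 4 ==> (2*p > 8 || 6*p < -3)) && ((!(b + p < 4)) ==> (2*p > 8 || 3*b < -3))
The weakest precondition is (b + p < 4 ==> (2*p > 8 || 6*p < -3)) && ((!(b + p < 4)) ==> (2*p > 8 || 3*b < -3)).
Check whether (p < 3 ==> (2*p > 8 || 6*p < -3)) && ((!(p < 3)) ==> 2*p > 8) && b == 5 implies it.
Countermodel: at the initial state b = 5, p = -1, the precondition holds but the weakest precondition fails.
Answer: invalid


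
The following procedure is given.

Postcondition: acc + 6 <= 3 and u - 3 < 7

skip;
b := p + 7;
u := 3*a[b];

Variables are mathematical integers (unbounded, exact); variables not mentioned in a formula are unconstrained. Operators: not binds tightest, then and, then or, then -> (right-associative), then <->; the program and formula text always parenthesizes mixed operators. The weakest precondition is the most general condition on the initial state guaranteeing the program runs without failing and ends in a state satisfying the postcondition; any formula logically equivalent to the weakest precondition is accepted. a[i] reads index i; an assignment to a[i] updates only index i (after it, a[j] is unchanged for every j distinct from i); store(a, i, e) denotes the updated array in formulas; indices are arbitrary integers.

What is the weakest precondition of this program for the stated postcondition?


Working backward. After the program, the postcondition acc + 6 <= 3 and u - 3 < 7 must hold; in canonical form it is acc <= -3 and u < 10.
Before u := 3*a[b]: acc <= -3 and 3*a[b] < 10
Before b := p + 7: acc <= -3 and 3*a[p + 7] < 10
Before skip: acc <= -3 and 3*a[p + 7] < 10
Answer: WP = acc <= -3 and 3*a[p + 7] < 10


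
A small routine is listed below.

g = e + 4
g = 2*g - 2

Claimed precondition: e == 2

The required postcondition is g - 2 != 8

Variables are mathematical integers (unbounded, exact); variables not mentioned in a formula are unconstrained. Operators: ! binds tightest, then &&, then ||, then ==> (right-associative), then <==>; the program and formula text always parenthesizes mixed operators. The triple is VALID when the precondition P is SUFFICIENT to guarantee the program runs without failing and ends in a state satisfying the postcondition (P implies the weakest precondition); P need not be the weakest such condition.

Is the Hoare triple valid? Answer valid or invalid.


Working backward. After the program, the postcondition g - 2 != 8 must hold; in canonical form it is g != 10.
Before g := 2*g - 2: 2*g != 12
Before g := e + 4: 2*e != 4
The weakest precondition is 2*e != 4.
Check whether e == 2 implies it.
Countermodel: at the initial state e = 2, the precondition holds but the weakest precondition fails.
Answer: invalid


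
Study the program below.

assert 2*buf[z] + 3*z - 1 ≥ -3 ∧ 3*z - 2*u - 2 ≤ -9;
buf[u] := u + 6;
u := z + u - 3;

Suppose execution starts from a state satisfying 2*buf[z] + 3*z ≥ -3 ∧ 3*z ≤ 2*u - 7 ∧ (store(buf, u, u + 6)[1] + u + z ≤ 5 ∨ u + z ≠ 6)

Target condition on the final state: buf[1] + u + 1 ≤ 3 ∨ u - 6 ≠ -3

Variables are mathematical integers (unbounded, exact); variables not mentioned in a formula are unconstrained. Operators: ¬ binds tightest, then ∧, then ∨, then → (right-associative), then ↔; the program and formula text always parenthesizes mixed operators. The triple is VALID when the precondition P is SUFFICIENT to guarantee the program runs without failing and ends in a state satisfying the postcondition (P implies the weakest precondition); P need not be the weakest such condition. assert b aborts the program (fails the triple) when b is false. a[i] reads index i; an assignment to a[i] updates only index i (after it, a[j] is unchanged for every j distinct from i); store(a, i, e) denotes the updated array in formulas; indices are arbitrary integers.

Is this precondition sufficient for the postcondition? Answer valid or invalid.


Working backward. After the program, the postcondition buf[1] + u + 1 ≤ 3 ∨ u - 6 ≠ -3 must hold; in canonical form it is buf[1] + u ≤ 2 ∨ u ≠ 3.
Before u := z + u - 3: buf[1] + u + z ≤ 5 ∨ u + z ≠ 6
Before buf[u] := u + 6: store(buf, u, u + 6)[1] + u + z ≤ 5 ∨ u + z ≠ 6
Before assert 2*buf[z] + 3*z - 1 ≥ -3 ∧ 3*z - 2*u - 2 ≤ -9: 2*buf[z] + 3*z ≥ -2 ∧ 3*z ≤ 2*u - 7 ∧ (store(buf, u, u + 6)[1] + u + z ≤ 5 ∨ u + z ≠ 6)
The weakest precondition is 2*buf[z] + 3*z ≥ -2 ∧ 3*z ≤ 2*u - 7 ∧ (store(buf, u, u + 6)[1] + u + z ≤ 5 ∨ u + z ≠ 6).
Check whether 2*buf[z] + 3*z ≥ -3 ∧ 3*z ≤ 2*u - 7 ∧ (store(buf, u, u + 6)[1] + u + z ≤ 5 ∨ u + z ≠ 6) implies it.
Countermodel: at the initial state buf = {[-3] = 3, [-1] = 2, [1] = 2, elsewhere 2}, u = -1, z = -3, the precondition holds but the weakest precondition fails.
Answer: invalid


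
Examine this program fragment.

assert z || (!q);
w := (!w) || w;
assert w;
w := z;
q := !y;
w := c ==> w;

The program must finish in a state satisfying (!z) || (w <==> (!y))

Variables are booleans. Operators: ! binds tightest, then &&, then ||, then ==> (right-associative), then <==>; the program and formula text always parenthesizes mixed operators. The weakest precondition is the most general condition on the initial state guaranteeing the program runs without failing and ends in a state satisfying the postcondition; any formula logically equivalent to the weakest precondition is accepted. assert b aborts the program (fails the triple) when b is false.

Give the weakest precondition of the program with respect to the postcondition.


Working backward. After the program, (!z) || (w <==> (!y)) must hold.
Before w := c ==> w: (!z) || ((c ==> w) <==> (!y))
Before q := !y: (!z) || ((c ==> w) <==> (!y))
Before w := z: (!z) || ((c ==> z) <==> (!y))
Before assert w: w && ((!z) || ((c ==> z) <==> (!y)))
Before w := (!w) || w: (!z) || ((c ==> z) <==> (!y))
Before assert z || (!q): (z || (!q)) && ((!z) || ((c ==> z) <==> (!y)))
Answer: WP = (z || (!q)) && ((!z) || ((c ==> z) <==> (!y)))


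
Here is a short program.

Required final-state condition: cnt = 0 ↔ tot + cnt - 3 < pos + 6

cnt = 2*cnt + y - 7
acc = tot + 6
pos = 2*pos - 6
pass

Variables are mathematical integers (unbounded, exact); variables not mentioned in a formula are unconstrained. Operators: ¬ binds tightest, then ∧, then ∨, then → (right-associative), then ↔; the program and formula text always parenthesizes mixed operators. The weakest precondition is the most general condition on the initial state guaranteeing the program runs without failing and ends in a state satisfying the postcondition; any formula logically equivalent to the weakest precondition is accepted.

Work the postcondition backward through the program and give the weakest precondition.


Working backward. After the program, the postcondition cnt = 0 ↔ tot + cnt - 3 < pos + 6 must hold; in canonical form it is cnt = 0 ↔ cnt + tot < pos + 9.
Before skip: cnt = 0 ↔ cnt + tot < pos + 9
Before pos := 2*pos - 6: cnt = 0 ↔ cnt + tot < 2*pos + 3
Before acc := tot + 6: cnt = 0 ↔ cnt + tot < 2*pos + 3
Before cnt := 2*cnt + y - 7: 2*cnt + y = 7 ↔ 2*cnt + tot + y < 2*pos + 10
Answer: WP = 2*cnt + y = 7 ↔ 2*cnt + tot + y < 2*pos + 10


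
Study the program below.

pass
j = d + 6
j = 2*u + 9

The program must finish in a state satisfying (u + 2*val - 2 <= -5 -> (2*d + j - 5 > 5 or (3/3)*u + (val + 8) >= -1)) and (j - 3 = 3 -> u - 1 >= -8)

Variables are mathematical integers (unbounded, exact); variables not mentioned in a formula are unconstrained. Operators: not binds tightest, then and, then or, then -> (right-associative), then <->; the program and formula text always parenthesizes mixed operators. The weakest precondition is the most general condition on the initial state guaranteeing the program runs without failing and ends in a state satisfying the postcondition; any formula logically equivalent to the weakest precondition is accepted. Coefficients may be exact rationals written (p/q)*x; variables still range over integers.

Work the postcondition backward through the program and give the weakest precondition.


Working backward. After the program, the postcondition (u + 2*val - 2 <= -5 -> (2*d + j - 5 > 5 or (3/3)*u + (val + 8) >= -1)) and (j - 3 = 3 -> u - 1 >= -8) must hold; in canonical form it is (u + 2*val <= -3 -> (2*d + j > 10 or u + val >= -9)) and (j = 6 -> u >= -7).
Before j := 2*u + 9: (u + 2*val <= -3 -> (2*d + 2*u > 1 or u + val >= -9)) and (2*u = -3 -> u >= -7)
Before j := d + 6: (u + 2*val <= -3 -> (2*d + 2*u > 1 or u + val >= -9)) and (2*u = -3 -> u >= -7)
Before skip: (u + 2*val <= -3 -> (2*d + 2*u > 1 or u + val >= -9)) and (2*u = -3 -> u >= -7)
Answer: WP = (u + 2*val <= -3 -> (2*d + 2*u > 1 or u + val >= -9)) and (2*u = -3 -> u >= -7)


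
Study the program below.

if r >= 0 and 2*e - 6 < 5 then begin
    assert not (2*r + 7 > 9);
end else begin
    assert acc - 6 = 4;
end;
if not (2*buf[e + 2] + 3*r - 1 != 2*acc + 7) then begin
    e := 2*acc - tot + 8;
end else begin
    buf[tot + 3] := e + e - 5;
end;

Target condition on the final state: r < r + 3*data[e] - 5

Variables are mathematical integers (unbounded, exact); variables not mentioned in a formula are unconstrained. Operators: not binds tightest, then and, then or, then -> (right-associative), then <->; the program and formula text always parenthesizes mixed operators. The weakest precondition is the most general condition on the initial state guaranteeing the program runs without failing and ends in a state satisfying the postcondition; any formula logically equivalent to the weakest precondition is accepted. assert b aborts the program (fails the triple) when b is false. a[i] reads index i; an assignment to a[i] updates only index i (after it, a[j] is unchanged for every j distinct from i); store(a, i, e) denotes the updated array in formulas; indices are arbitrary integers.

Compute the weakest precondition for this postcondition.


Working backward. After the program, the postcondition r < r + 3*data[e] - 5 must hold; in canonical form it is 3*data[e] > 5.
Then branch requires 3*data[2*acc - tot + 8] > 5; else branch requires 3*data[e] > 5.
Before the if: ((not (2*buf[e + 2] + 3*r != 2*acc + 8)) -> 3*data[2*acc - tot + 8] > 5) and (2*buf[e + 2] + 3*r != 2*acc + 8 -> 3*data[e] > 5)
Then branch requires (not (2*r > 2)) and ((not (2*buf[e + 2] + 3*r != 2*acc + 8)) -> 3*data[2*acc - tot + 8] > 5) and (2*buf[e + 2] + 3*r != 2*acc + 8 -> 3*data[e] > 5); else branch requires acc = 10 and ((not (2*buf[e + 2] + 3*r != 2*acc + 8)) -> 3*data[2*acc - tot + 8] > 5) and (2*buf[e + 2] + 3*r != 2*acc + 8 -> 3*data[e] > 5).
Before the if: ((r >= 0 and 2*e < 11) -> ((not (2*r > 2)) and ((not (2*buf[e + 2] + 3*r != 2*acc + 8)) -> 3*data[2*acc - tot + 8] > 5) and (2*buf[e + 2] + 3*r != 2*acc + 8 -> 3*data[e] > 5))) and ((not (r >= 0 and 2*e < 11)) -> (acc = 10 and ((not (2*buf[e + 2] + 3*r != 2*acc + 8)) -> 3*data[2*acc - tot + 8] > 5) and (2*buf[e + 2] + 3*r != 2*acc + 8 -> 3*data[e] > 5)))
Answer: WP = ((r >= 0 and 2*e < 11) -> ((not (2*r > 2)) and ((not (2*buf[e + 2] + 3*r != 2*acc + 8)) -> 3*data[2*acc - tot + 8] > 5) and (2*buf[e + 2] + 3*r != 2*acc + 8 -> 3*data[e] > 5))) and ((not (r >= 0 and 2*e < 11)) -> (acc = 10 and ((not (2*buf[e + 2] + 3*r != 2*acc + 8)) -> 3*data[2*acc - tot + 8] > 5) and (2*buf[e + 2] + 3*r != 2*acc + 8 -> 3*data[e] > 5)))


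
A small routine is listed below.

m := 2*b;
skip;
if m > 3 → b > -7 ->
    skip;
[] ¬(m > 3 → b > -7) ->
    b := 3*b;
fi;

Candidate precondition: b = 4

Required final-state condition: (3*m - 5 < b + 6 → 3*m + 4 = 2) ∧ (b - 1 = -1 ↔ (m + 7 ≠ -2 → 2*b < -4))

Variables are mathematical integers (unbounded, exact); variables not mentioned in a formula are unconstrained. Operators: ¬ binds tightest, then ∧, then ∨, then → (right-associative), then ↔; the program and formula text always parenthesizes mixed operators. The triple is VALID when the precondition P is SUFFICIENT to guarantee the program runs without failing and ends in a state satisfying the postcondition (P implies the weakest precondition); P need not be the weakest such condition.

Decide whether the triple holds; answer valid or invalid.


Working backward. After the program, the postcondition (3*m - 5 < b + 6 → 3*m + 4 = 2) ∧ (b - 1 = -1 ↔ (m + 7 ≠ -2 → 2*b < -4)) must hold; in canonical form it is (3*m < b + 11 → 3*m = -2) ∧ (b = 0 ↔ (m ≠ -9 → 2*b < -4)).
Then branch requires (3*m < b + 11 → 3*m = -2) ∧ (b = 0 ↔ (m ≠ -9 → 2*b < -4)); else branch requires (3*m < 3*b + 11 → 3*m = -2) ∧ (3*b = 0 ↔ (m ≠ -9 → 6*b < -4)).
Before the if: ((m > 3 → b > -7) → ((3*m < b + 11 → 3*m = -2) ∧ (b = 0 ↔ (m ≠ -9 → 2*b < -4)))) ∧ ((¬(m > 3 → b > -7)) → ((3*m < 3*b + 11 → 3*m = -2) ∧ (3*b = 0 ↔ (m ≠ -9 → 6*b < -4))))
Before skip: ((m > 3 → b > -7) → ((3*m < b + 11 → 3*m = -2) ∧ (b = 0 ↔ (m ≠ -9 → 2*b < -4)))) ∧ ((¬(m > 3 → b > -7)) → ((3*m < 3*b + 11 → 3*m = -2) ∧ (3*b = 0 ↔ (m ≠ -9 → 6*b < -4))))
Before m := 2*b: ((2*b > 3 → b > -7) → ((5*b < 11 → 6*b = -2) ∧ (b = 0 ↔ (2*b ≠ -9 → 2*b < -4)))) ∧ ((¬(2*b > 3 → b > -7)) → ((3*b < 11 → 6*b = -2) ∧ (3*b = 0 ↔ (2*b ≠ -9 → 6*b < -4))))
The weakest precondition is ((2*b > 3 → b > -7) → ((5*b < 11 → 6*b = -2) ∧ (b = 0 ↔ (2*b ≠ -9 → 2*b < -4)))) ∧ ((¬(2*b > 3 → b > -7)) → ((3*b < 11 → 6*b = -2) ∧ (3*b = 0 ↔ (2*b ≠ -9 → 6*b < -4)))).
Check whether b = 4 implies it.
Every state satisfying the precondition satisfies the weakest precondition: the implication holds.
Answer: valid


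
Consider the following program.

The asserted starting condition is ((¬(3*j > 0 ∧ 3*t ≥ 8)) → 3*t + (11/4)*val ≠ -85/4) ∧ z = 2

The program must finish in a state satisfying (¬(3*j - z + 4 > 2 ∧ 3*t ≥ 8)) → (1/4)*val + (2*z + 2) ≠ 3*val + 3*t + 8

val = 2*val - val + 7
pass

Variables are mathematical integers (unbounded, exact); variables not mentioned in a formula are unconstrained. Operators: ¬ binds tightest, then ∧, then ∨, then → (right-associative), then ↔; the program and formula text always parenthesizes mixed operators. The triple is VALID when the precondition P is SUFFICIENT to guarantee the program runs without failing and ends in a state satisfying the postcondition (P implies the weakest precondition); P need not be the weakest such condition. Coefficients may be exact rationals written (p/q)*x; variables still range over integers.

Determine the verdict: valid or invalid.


Working backward. After the program, the postcondition (¬(3*j - z + 4 > 2 ∧ 3*t ≥ 8)) → (1/4)*val + (2*z + 2) ≠ 3*val + 3*t + 8 must hold; in canonical form it is (¬(3*j > z - 2 ∧ 3*t ≥ 8)) → 2*z ≠ 3*t + (11/4)*val + 6.
Before skip: (¬(3*j > z - 2 ∧ 3*t ≥ 8)) → 2*z ≠ 3*t + (11/4)*val + 6
Before val := 2*val - val + 7: (¬(3*j > z - 2 ∧ 3*t ≥ 8)) → 2*z ≠ 3*t + (11/4)*val + 101/4
The weakest precondition is (¬(3*j > z - 2 ∧ 3*t ≥ 8)) → 2*z ≠ 3*t + (11/4)*val + 101/4.
Check whether ((¬(3*j > 0 ∧ 3*t ≥ 8)) → 3*t + (11/4)*val ≠ -85/4) ∧ z = 2 implies it.
Every state satisfying the precondition satisfies the weakest precondition: the implication holds.
Answer: valid


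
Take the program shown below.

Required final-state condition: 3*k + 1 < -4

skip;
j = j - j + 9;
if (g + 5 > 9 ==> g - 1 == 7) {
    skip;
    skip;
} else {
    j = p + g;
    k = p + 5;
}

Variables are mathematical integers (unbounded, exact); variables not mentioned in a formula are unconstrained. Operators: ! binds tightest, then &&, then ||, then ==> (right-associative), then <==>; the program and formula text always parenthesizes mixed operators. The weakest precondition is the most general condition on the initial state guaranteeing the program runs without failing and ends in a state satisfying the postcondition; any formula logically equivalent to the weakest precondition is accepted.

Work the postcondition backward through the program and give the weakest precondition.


Working backward. After the program, the postcondition 3*k + 1 < -4 must hold; in canonical form it is 3*k < -5.
Then branch requires 3*k < -5; else branch requires 3*p < -20.
Before the if: ((g > 4 ==> g == 8) ==> 3*k < -5) && ((!(g > 4 ==> g == 8)) ==> 3*p < -20)
Before j := j - j + 9: ((g > 4 ==> g == 8) ==> 3*k < -5) && ((!(g > 4 ==> g == 8)) ==> 3*p < -20)
Before skip: ((g > 4 ==> g == 8) ==> 3*k < -5) && ((!(g > 4 ==> g == 8)) ==> 3*p < -20)
Answer: WP = ((g > 4 ==> g == 8) ==> 3*k < -5) && ((!(g > 4 ==> g == 8)) ==> 3*p < -20)


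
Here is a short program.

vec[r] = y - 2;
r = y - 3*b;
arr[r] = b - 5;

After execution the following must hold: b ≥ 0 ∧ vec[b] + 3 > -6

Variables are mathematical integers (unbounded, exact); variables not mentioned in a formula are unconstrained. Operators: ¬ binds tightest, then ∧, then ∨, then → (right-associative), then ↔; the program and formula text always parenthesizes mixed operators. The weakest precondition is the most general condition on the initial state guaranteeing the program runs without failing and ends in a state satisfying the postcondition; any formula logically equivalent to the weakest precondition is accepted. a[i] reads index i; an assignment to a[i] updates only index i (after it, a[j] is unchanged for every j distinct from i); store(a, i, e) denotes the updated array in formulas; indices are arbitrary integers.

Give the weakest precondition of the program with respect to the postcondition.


Working backward. After the program, the postcondition b ≥ 0 ∧ vec[b] + 3 > -6 must hold; in canonical form it is b ≥ 0 ∧ vec[b] > -9.
Before arr[r] := b - 5: b ≥ 0 ∧ vec[b] > -9
Before r := y - 3*b: b ≥ 0 ∧ vec[b] > -9
Before vec[r] := y - 2: b ≥ 0 ∧ store(vec, r, y - 2)[b] > -9
Answer: WP = b ≥ 0 ∧ store(vec, r, y - 2)[b] > -9


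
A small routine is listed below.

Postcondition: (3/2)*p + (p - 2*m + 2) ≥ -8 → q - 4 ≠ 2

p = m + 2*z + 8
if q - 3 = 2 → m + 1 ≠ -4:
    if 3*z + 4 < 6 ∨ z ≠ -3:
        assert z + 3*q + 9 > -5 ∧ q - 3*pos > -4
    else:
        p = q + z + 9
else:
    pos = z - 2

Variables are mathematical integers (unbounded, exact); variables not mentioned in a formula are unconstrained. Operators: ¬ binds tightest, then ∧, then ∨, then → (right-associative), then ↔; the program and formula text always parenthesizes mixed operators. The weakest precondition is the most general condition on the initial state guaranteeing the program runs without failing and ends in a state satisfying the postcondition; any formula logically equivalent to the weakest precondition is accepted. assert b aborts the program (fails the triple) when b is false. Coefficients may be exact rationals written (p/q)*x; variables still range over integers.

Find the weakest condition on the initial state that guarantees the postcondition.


Working backward. After the program, the postcondition (3/2)*p + (p - 2*m + 2) ≥ -8 → q - 4 ≠ 2 must hold; in canonical form it is (5/2)*p ≥ 2*m - 10 → q ≠ 6.
Then branch requires ((3*z < 2 ∨ z ≠ -3) → (3*q + z > -14 ∧ q > 3*pos - 4 ∧ ((5/2)*p ≥ 2*m - 10 → q ≠ 6))) ∧ ((¬(3*z < 2 ∨ z ≠ -3)) → ((5/2)*q + (5/2)*z ≥ 2*m - 65/2 → q ≠ 6)); else branch requires (5/2)*p ≥ 2*m - 10 → q ≠ 6.
Before the if: ((q = 5 → m ≠ -5) → (((3*z < 2 ∨ z ≠ -3) → (3*q + z > -14 ∧ q > 3*pos - 4 ∧ ((5/2)*p ≥ 2*m - 10 → q ≠ 6))) ∧ ((¬(3*z < 2 ∨ z ≠ -3)) → ((5/2)*q + (5/2)*z ≥ 2*m - 65/2 → q ≠ 6)))) ∧ ((¬(q = 5 → m ≠ -5)) → ((5/2)*p ≥ 2*m - 10 → q ≠ 6))
Before p := m + 2*z + 8: ((q = 5 → m ≠ -5) → (((3*z < 2 ∨ z ≠ -3) → (3*q + z > -14 ∧ q > 3*pos - 4 ∧ ((1/2)*m + 5*z ≥ -30 → q ≠ 6))) ∧ ((¬(3*z < 2 ∨ z ≠ -3)) → ((5/2)*q + (5/2)*z ≥ 2*m - 65/2 → q ≠ 6)))) ∧ ((¬(q = 5 → m ≠ -5)) → ((1/2)*m + 5*z ≥ -30 → q ≠ 6))
Answer: WP = ((q = 5 → m ≠ -5) → (((3*z < 2 ∨ z ≠ -3) → (3*q + z > -14 ∧ q > 3*pos - 4 ∧ ((1/2)*m + 5*z ≥ -30 → q ≠ 6))) ∧ ((¬(3*z < 2 ∨ z ≠ -3)) → ((5/2)*q + (5/2)*z ≥ 2*m - 65/2 → q ≠ 6)))) ∧ ((¬(q = 5 → m ≠ -5)) → ((1/2)*m + 5*z ≥ -30 → q ≠ 6))


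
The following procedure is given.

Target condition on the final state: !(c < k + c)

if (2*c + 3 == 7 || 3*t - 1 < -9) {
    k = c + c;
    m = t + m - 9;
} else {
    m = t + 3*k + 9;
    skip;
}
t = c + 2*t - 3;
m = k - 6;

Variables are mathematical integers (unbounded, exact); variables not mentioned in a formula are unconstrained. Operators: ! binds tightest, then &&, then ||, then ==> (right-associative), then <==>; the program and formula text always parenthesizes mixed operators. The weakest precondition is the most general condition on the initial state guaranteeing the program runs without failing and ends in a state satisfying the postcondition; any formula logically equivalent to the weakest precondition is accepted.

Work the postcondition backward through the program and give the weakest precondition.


Working backward. After the program, the postcondition !(c < k + c) must hold; in canonical form it is !(k > 0).
Before m := k - 6: !(k > 0)
Before t := c + 2*t - 3: !(k > 0)
Then branch requires !(2*c > 0); else branch requires !(k > 0).
Before the if: ((2*c == 4 || 3*t < -8) ==> (!(2*c > 0))) && ((!(2*c == 4 || 3*t < -8)) ==> (!(k > 0)))
Answer: WP = ((2*c == 4 || 3*t < -8) ==> (!(2*c > 0))) && ((!(2*c == 4 || 3*t < -8)) ==> (!(k > 0)))


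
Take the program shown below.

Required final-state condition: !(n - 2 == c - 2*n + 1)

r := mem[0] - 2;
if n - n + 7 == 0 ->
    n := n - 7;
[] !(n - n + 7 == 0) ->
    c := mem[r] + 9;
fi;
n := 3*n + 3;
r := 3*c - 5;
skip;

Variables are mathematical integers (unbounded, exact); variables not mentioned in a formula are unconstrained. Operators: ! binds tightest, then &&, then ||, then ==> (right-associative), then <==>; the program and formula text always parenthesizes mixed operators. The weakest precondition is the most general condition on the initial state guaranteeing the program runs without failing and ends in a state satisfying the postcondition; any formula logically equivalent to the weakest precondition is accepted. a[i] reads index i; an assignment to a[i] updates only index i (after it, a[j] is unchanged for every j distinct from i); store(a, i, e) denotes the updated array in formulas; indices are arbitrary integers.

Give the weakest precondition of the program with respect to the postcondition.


Working backward. After the program, the postcondition !(n - 2 == c - 2*n + 1) must hold; in canonical form it is !(3*n == c + 3).
Before skip: !(3*n == c + 3)
Before r := 3*c - 5: !(3*n == c + 3)
Before n := 3*n + 3: !(9*n == c - 6)
Then branch requires !(9*n == c + 57); else branch requires !(9*n == mem[r] + 3).
Before the if: !(9*n == mem[r] + 3)
Before r := mem[0] - 2: !(9*n == mem[mem[0] - 2] + 3)
Answer: WP = !(9*n == mem[mem[0] - 2] + 3)


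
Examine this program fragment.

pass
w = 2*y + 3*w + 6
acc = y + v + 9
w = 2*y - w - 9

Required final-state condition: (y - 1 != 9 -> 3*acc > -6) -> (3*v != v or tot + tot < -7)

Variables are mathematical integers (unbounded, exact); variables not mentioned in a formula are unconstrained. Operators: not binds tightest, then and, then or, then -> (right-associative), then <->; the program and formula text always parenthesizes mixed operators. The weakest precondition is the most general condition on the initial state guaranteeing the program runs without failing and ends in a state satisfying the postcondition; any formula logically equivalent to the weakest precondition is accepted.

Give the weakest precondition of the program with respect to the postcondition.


Working backward. After the program, the postcondition (y - 1 != 9 -> 3*acc > -6) -> (3*v != v or tot + tot < -7) must hold; in canonical form it is (y != 10 -> 3*acc > -6) -> (2*v != 0 or 2*tot < -7).
Before w := 2*y - w - 9: (y != 10 -> 3*acc > -6) -> (2*v != 0 or 2*tot < -7)
Before acc := y + v + 9: (y != 10 -> 3*v + 3*y > -33) -> (2*v != 0 or 2*tot < -7)
Before w := 2*y + 3*w + 6: (y != 10 -> 3*v + 3*y > -33) -> (2*v != 0 or 2*tot < -7)
Before skip: (y != 10 -> 3*v + 3*y > -33) -> (2*v != 0 or 2*tot < -7)
Answer: WP = (y != 10 -> 3*v + 3*y > -33) -> (2*v != 0 or 2*tot < -7)


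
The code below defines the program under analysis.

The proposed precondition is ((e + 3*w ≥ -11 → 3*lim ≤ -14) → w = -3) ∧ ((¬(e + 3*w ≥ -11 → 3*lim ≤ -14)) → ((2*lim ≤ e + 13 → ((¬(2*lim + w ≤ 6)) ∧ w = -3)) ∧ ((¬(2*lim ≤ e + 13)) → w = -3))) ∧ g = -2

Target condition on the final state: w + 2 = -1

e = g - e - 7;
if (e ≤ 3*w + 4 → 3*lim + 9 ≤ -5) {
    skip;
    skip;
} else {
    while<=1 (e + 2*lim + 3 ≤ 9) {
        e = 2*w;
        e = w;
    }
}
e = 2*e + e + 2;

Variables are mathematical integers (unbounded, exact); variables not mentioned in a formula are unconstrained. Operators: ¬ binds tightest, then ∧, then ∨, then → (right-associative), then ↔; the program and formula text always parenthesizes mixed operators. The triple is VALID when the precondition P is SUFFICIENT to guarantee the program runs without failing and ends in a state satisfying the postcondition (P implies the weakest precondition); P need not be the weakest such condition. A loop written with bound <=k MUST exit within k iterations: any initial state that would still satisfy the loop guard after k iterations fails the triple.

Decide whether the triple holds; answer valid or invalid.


Working backward. After the program, the postcondition w + 2 = -1 must hold; in canonical form it is w = -3.
Before e := 2*e + e + 2: w = -3
Then branch requires w = -3; else branch requires (e + 2*lim ≤ 6 → ((¬(2*lim + w ≤ 6)) ∧ w = -3)) ∧ ((¬(e + 2*lim ≤ 6)) → w = -3).
Before the if: ((e ≤ 3*w + 4 → 3*lim ≤ -14) → w = -3) ∧ ((¬(e ≤ 3*w + 4 → 3*lim ≤ -14)) → ((e + 2*lim ≤ 6 → ((¬(2*lim + w ≤ 6)) ∧ w = -3)) ∧ ((¬(e + 2*lim ≤ 6)) → w = -3)))
Before e := g - e - 7: ((g ≤ e + 3*w + 11 → 3*lim ≤ -14) → w = -3) ∧ ((¬(g ≤ e + 3*w + 11 → 3*lim ≤ -14)) → ((g + 2*lim ≤ e + 13 → ((¬(2*lim + w ≤ 6)) ∧ w = -3)) ∧ ((¬(g + 2*lim ≤ e + 13)) → w = -3)))
The weakest precondition is ((g ≤ e + 3*w + 11 → 3*lim ≤ -14) → w = -3) ∧ ((¬(g ≤ e + 3*w + 11 → 3*lim ≤ -14)) → ((g + 2*lim ≤ e + 13 → ((¬(2*lim + w ≤ 6)) ∧ w = -3)) ∧ ((¬(g + 2*lim ≤ e + 13)) → w = -3))).
Check whether ((e + 3*w ≥ -11 → 3*lim ≤ -14) → w = -3) ∧ ((¬(e + 3*w ≥ -11 → 3*lim ≤ -14)) → ((2*lim ≤ e + 13 → ((¬(2*lim + w ≤ 6)) ∧ w = -3)) ∧ ((¬(2*lim ≤ e + 13)) → w = -3))) ∧ g = -2 implies it.
Countermodel: at the initial state e = -4, g = -2, lim = 4, w = -3, the precondition holds but the weakest precondition fails.
Answer: invalid


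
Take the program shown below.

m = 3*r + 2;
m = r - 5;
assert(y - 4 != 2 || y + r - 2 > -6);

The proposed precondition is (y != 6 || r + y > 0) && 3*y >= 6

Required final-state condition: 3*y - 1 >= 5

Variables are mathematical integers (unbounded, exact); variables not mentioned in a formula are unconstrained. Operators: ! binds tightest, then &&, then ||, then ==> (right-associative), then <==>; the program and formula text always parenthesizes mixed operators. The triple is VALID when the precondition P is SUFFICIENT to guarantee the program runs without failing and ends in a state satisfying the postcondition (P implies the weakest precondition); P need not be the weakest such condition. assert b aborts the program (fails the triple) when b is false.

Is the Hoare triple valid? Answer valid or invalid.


Working backward. After the program, the postcondition 3*y - 1 >= 5 must hold; in canonical form it is 3*y >= 6.
Before assert y - 4 != 2 || y + r - 2 > -6: (y != 6 || r + y > -4) && 3*y >= 6
Before m := r - 5: (y != 6 || r + y > -4) && 3*y >= 6
Before m := 3*r + 2: (y != 6 || r + y > -4) && 3*y >= 6
The weakest precondition is (y != 6 || r + y > -4) && 3*y >= 6.
Check whether (y != 6 || r + y > 0) && 3*y >= 6 implies it.
Every state satisfying the precondition satisfies the weakest precondition: the implication holds.
Answer: valid


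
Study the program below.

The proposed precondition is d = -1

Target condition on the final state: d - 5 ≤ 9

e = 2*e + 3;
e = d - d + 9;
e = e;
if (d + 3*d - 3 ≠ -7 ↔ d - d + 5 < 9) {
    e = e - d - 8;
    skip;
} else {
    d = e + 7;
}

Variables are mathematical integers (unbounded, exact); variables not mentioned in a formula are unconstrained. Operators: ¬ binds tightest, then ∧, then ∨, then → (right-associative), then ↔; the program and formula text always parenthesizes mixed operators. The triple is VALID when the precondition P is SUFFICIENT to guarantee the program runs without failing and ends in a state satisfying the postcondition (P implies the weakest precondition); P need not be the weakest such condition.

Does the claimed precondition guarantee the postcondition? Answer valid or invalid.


Working backward. After the program, the postcondition d - 5 ≤ 9 must hold; in canonical form it is d ≤ 14.
Then branch requires d ≤ 14; else branch requires e ≤ 7.
Before the if: (4*d ≠ -4 → d ≤ 14) ∧ ((¬(4*d ≠ -4)) → e ≤ 7)
Before e := e: (4*d ≠ -4 → d ≤ 14) ∧ ((¬(4*d ≠ -4)) → e ≤ 7)
Before e := d - d + 9: (4*d ≠ -4 → d ≤ 14) ∧ 4*d ≠ -4
Before e := 2*e + 3: (4*d ≠ -4 → d ≤ 14) ∧ 4*d ≠ -4
The weakest precondition is (4*d ≠ -4 → d ≤ 14) ∧ 4*d ≠ -4.
Check whether d = -1 implies it.
Countermodel: at the initial state d = -1, the precondition holds but the weakest precondition fails.
Answer: invalid


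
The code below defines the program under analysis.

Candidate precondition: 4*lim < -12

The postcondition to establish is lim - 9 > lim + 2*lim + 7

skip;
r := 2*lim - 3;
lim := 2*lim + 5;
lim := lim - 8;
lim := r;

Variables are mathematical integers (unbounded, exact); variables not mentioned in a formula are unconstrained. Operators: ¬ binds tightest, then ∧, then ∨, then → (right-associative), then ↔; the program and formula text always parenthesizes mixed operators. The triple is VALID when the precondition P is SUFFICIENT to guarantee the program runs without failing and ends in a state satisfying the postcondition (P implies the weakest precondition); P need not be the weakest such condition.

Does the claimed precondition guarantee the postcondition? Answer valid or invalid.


Working backward. After the program, the postcondition lim - 9 > lim + 2*lim + 7 must hold; in canonical form it is 2*lim < -16.
Before lim := r: 2*r < -16
Before lim := lim - 8: 2*r < -16
Before lim := 2*lim + 5: 2*r < -16
Before r := 2*lim - 3: 4*lim < -10
Before skip: 4*lim < -10
The weakest precondition is 4*lim < -10.
Check whether 4*lim < -12 implies it.
Every state satisfying the precondition satisfies the weakest precondition: the implication holds.
Answer: valid


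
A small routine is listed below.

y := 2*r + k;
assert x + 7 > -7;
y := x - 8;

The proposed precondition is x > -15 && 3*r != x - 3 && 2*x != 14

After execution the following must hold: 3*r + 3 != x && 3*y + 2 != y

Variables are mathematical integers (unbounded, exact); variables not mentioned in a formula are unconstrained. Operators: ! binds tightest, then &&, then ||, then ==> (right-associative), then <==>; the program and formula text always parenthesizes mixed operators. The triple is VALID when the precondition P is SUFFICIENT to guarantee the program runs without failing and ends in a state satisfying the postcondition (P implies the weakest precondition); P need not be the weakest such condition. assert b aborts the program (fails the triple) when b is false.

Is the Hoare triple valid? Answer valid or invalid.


Working backward. After the program, the postcondition 3*r + 3 != x && 3*y + 2 != y must hold; in canonical form it is 3*r != x - 3 && 2*y != -2.
Before y := x - 8: 3*r != x - 3 && 2*x != 14
Before assert x + 7 > -7: x > -14 && 3*r != x - 3 && 2*x != 14
Before y := 2*r + k: x > -14 && 3*r != x - 3 && 2*x != 14
The weakest precondition is x > -14 && 3*r != x - 3 && 2*x != 14.
Check whether x > -15 && 3*r != x - 3 && 2*x != 14 implies it.
Countermodel: at the initial state r = 0, x = -14, the precondition holds but the weakest precondition fails.
Answer: invalid


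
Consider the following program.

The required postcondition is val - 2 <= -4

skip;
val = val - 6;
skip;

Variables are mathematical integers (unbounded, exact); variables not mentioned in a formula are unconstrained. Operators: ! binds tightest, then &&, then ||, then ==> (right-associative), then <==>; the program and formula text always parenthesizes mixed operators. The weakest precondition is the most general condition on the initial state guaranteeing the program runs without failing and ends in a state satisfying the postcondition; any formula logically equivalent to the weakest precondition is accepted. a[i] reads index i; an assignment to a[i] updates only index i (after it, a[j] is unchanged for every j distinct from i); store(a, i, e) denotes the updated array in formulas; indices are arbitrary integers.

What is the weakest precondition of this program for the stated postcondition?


Working backward. After the program, the postcondition val - 2 <= -4 must hold; in canonical form it is val <= -2.
Before skip: val <= -2
Before val := val - 6: val <= 4
Before skip: val <= 4
Answer: WP = val <= 4


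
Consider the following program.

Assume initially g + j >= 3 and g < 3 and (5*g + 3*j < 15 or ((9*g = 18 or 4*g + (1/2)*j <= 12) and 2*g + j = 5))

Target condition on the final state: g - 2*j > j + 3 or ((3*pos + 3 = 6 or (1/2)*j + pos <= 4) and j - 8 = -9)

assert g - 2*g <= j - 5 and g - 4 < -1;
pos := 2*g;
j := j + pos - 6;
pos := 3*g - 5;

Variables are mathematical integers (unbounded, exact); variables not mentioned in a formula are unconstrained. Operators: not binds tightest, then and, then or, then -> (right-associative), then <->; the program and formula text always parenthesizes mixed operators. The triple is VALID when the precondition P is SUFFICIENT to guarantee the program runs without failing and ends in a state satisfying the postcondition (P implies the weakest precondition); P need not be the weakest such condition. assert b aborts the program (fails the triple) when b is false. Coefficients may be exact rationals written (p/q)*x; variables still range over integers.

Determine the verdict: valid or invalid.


Working backward. After the program, the postcondition g - 2*j > j + 3 or ((3*pos + 3 = 6 or (1/2)*j + pos <= 4) and j - 8 = -9) must hold; in canonical form it is g > 3*j + 3 or ((3*pos = 3 or (1/2)*j + pos <= 4) and j = -1).
Before pos := 3*g - 5: g > 3*j + 3 or ((9*g = 18 or 3*g + (1/2)*j <= 9) and j = -1)
Before j := j + pos - 6: g > 3*j + 3*pos - 15 or ((9*g = 18 or 3*g + (1/2)*j + (1/2)*pos <= 12) and j + pos = 5)
Before pos := 2*g: 5*g + 3*j < 15 or ((9*g = 18 or 4*g + (1/2)*j <= 12) and 2*g + j = 5)
Before assert g - 2*g <= j - 5 and g - 4 < -1: g + j >= 5 and g < 3 and (5*g + 3*j < 15 or ((9*g = 18 or 4*g + (1/2)*j <= 12) and 2*g + j = 5))
The weakest precondition is g + j >= 5 and g < 3 and (5*g + 3*j < 15 or ((9*g = 18 or 4*g + (1/2)*j <= 12) and 2*g + j = 5)).
Check whether g + j >= 3 and g < 3 and (5*g + 3*j < 15 or ((9*g = 18 or 4*g + (1/2)*j <= 12) and 2*g + j = 5)) implies it.
Countermodel: at the initial state g = 2, j = 1, the precondition holds but the weakest precondition fails.
Answer: invalid


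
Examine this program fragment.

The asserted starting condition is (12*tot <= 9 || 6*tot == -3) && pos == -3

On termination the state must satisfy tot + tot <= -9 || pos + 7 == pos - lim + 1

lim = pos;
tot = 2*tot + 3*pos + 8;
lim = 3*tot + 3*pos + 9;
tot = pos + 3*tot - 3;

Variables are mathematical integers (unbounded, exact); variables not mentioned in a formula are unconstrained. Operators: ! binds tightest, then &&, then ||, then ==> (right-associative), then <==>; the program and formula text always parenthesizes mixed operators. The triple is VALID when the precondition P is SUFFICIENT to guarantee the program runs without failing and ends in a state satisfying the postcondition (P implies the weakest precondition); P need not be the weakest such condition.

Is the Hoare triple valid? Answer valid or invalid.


Working backward. After the program, the postcondition tot + tot <= -9 || pos + 7 == pos - lim + 1 must hold; in canonical form it is 2*tot <= -9 || lim == -6.
Before tot := pos + 3*tot - 3: 2*pos + 6*tot <= -3 || lim == -6
Before lim := 3*tot + 3*pos + 9: 2*pos + 6*tot <= -3 || 3*pos + 3*tot == -15
Before tot := 2*tot + 3*pos + 8: 20*pos + 12*tot <= -51 || 12*pos + 6*tot == -39
Before lim := pos: 20*pos + 12*tot <= -51 || 12*pos + 6*tot == -39
The weakest precondition is 20*pos + 12*tot <= -51 || 12*pos + 6*tot == -39.
Check whether (12*tot <= 9 || 6*tot == -3) && pos == -3 implies it.
Every state satisfying the precondition satisfies the weakest precondition: the implication holds.
Answer: valid
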